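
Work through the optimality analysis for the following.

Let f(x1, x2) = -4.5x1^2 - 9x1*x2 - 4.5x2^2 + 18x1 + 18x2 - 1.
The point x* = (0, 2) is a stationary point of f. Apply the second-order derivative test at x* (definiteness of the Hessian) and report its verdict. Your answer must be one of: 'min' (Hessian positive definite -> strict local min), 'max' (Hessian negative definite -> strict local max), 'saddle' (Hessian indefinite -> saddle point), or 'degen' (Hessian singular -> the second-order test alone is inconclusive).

Compute the Hessian H = grad^2 f:
  H = [[-9, -9], [-9, -9]]
Verify stationarity: grad f(x*) = H x* + g = (0, 0).
Eigenvalues of H: -18, 0.
H has a zero eigenvalue (singular; negative semidefinite but not definite), so H is neither positive definite, negative definite, nor indefinite. The second-order test alone is inconclusive -> degen.
(Indeed, f is constant along the null direction of H through x*, so x* is not a strict local extremum.)

degen


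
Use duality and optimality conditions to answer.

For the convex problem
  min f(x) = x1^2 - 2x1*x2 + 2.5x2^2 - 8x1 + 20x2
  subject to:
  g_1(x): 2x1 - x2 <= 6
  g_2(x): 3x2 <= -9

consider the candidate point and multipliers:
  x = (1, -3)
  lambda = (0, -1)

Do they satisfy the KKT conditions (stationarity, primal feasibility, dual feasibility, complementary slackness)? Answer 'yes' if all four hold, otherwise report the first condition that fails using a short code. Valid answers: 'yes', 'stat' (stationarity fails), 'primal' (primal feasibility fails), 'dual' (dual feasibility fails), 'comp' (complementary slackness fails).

Gradient of f: grad f(x) = Q x + c = (0, 3)
Constraint values g_i(x) = a_i^T x - b_i:
  g_1((1, -3)) = -1
  g_2((1, -3)) = 0
Stationarity residual: grad f(x) + sum_i lambda_i a_i = (0, 0)
  -> stationarity OK
Primal feasibility (all g_i <= 0): OK
Dual feasibility (all lambda_i >= 0): FAILS
Complementary slackness (lambda_i * g_i(x) = 0 for all i): OK

Verdict: the first failing condition is dual_feasibility -> dual.

dual


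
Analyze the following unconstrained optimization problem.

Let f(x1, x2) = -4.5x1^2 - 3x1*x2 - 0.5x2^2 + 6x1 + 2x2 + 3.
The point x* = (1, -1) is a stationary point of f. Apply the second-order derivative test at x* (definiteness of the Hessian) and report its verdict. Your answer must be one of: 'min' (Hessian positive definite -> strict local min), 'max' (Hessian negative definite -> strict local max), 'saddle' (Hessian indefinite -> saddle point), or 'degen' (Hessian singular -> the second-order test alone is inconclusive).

Compute the Hessian H = grad^2 f:
  H = [[-9, -3], [-3, -1]]
Verify stationarity: grad f(x*) = H x* + g = (0, 0).
Eigenvalues of H: -10, 0.
H has a zero eigenvalue (singular; negative semidefinite but not definite), so H is neither positive definite, negative definite, nor indefinite. The second-order test alone is inconclusive -> degen.
(Indeed, f is constant along the null direction of H through x*, so x* is not a strict local extremum.)

degen


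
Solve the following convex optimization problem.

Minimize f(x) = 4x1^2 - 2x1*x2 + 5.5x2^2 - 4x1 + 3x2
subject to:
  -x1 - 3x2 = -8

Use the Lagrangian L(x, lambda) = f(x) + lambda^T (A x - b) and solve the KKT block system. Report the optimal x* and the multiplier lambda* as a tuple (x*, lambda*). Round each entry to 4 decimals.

Form the Lagrangian:
  L(x, lambda) = (1/2) x^T Q x + c^T x + lambda^T (A x - b)
Stationarity (grad_x L = 0): Q x + c + A^T lambda = 0.
Primal feasibility: A x = b.

This gives the KKT block system:
  [ Q   A^T ] [ x     ]   [-c ]
  [ A    0  ] [ lambda ] = [ b ]

Solving the linear system:
  x*      = (1.9053, 2.0316)
  lambda* = (7.1789)
  f(x*)   = 27.9526

x* = (1.9053, 2.0316), lambda* = (7.1789)


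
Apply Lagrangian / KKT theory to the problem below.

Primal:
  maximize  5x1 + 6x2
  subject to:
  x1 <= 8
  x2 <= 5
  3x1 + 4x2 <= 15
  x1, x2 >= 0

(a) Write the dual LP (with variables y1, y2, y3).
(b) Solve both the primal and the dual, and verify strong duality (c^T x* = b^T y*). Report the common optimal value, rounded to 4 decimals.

The standard primal-dual pair for 'max c^T x s.t. A x <= b, x >= 0' is:
  Dual:  min b^T y  s.t.  A^T y >= c,  y >= 0.

So the dual LP is:
  minimize  8y1 + 5y2 + 15y3
  subject to:
    y1 + 3y3 >= 5
    y2 + 4y3 >= 6
    y1, y2, y3 >= 0

Solving the primal: x* = (5, 0).
  primal value c^T x* = 25.
Solving the dual: y* = (0, 0, 1.6667).
  dual value b^T y* = 25.
Strong duality: c^T x* = b^T y*. Confirmed.

25


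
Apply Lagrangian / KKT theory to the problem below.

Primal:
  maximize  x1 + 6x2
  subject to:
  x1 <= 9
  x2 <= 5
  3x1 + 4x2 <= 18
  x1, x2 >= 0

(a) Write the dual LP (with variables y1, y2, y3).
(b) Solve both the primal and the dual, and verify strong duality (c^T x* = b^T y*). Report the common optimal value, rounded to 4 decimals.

The standard primal-dual pair for 'max c^T x s.t. A x <= b, x >= 0' is:
  Dual:  min b^T y  s.t.  A^T y >= c,  y >= 0.

So the dual LP is:
  minimize  9y1 + 5y2 + 18y3
  subject to:
    y1 + 3y3 >= 1
    y2 + 4y3 >= 6
    y1, y2, y3 >= 0

Solving the primal: x* = (0, 4.5).
  primal value c^T x* = 27.
Solving the dual: y* = (0, 0, 1.5).
  dual value b^T y* = 27.
Strong duality: c^T x* = b^T y*. Confirmed.

27


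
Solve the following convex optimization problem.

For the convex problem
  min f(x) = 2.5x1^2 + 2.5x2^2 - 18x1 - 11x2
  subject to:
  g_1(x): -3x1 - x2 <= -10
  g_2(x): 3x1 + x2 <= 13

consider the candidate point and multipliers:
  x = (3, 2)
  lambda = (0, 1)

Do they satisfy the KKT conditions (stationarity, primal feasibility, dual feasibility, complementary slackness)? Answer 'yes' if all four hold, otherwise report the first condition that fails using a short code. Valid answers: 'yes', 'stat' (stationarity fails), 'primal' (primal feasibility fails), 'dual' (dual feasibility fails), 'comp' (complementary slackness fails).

Gradient of f: grad f(x) = Q x + c = (-3, -1)
Constraint values g_i(x) = a_i^T x - b_i:
  g_1((3, 2)) = -1
  g_2((3, 2)) = -2
Stationarity residual: grad f(x) + sum_i lambda_i a_i = (0, 0)
  -> stationarity OK
Primal feasibility (all g_i <= 0): OK
Dual feasibility (all lambda_i >= 0): OK
Complementary slackness (lambda_i * g_i(x) = 0 for all i): FAILS

Verdict: the first failing condition is complementary_slackness -> comp.

comp


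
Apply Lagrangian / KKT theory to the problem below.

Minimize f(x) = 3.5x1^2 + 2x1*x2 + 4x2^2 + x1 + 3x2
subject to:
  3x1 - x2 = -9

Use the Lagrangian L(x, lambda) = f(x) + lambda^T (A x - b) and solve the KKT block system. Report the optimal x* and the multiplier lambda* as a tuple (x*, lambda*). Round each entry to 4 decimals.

Form the Lagrangian:
  L(x, lambda) = (1/2) x^T Q x + c^T x + lambda^T (A x - b)
Stationarity (grad_x L = 0): Q x + c + A^T lambda = 0.
Primal feasibility: A x = b.

This gives the KKT block system:
  [ Q   A^T ] [ x     ]   [-c ]
  [ A    0  ] [ lambda ] = [ b ]

Solving the linear system:
  x*      = (-2.6813, 0.956)
  lambda* = (5.2857)
  f(x*)   = 23.8791

x* = (-2.6813, 0.956), lambda* = (5.2857)


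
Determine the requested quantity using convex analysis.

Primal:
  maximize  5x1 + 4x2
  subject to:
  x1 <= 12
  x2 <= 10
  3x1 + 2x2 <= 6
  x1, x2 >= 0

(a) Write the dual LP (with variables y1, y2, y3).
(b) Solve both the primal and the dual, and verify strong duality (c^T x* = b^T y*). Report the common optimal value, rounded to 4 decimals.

The standard primal-dual pair for 'max c^T x s.t. A x <= b, x >= 0' is:
  Dual:  min b^T y  s.t.  A^T y >= c,  y >= 0.

So the dual LP is:
  minimize  12y1 + 10y2 + 6y3
  subject to:
    y1 + 3y3 >= 5
    y2 + 2y3 >= 4
    y1, y2, y3 >= 0

Solving the primal: x* = (0, 3).
  primal value c^T x* = 12.
Solving the dual: y* = (0, 0, 2).
  dual value b^T y* = 12.
Strong duality: c^T x* = b^T y*. Confirmed.

12


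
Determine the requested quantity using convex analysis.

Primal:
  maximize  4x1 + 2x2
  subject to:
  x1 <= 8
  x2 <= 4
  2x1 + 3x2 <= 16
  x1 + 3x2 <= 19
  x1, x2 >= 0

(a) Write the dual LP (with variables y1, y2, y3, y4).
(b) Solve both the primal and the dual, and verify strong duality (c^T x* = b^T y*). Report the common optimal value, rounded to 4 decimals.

The standard primal-dual pair for 'max c^T x s.t. A x <= b, x >= 0' is:
  Dual:  min b^T y  s.t.  A^T y >= c,  y >= 0.

So the dual LP is:
  minimize  8y1 + 4y2 + 16y3 + 19y4
  subject to:
    y1 + 2y3 + y4 >= 4
    y2 + 3y3 + 3y4 >= 2
    y1, y2, y3, y4 >= 0

Solving the primal: x* = (8, 0).
  primal value c^T x* = 32.
Solving the dual: y* = (0, 0, 2, 0).
  dual value b^T y* = 32.
Strong duality: c^T x* = b^T y*. Confirmed.

32


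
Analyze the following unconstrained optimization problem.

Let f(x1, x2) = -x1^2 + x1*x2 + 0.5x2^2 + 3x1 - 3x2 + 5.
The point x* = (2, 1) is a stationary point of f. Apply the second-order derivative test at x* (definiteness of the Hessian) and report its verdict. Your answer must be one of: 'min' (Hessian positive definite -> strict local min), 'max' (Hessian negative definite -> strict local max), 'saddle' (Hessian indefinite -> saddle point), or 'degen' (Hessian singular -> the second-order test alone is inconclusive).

Compute the Hessian H = grad^2 f:
  H = [[-2, 1], [1, 1]]
Verify stationarity: grad f(x*) = H x* + g = (0, 0).
Eigenvalues of H: -2.3028, 1.3028.
Eigenvalues have mixed signs, so H is indefinite -> x* is a saddle point.

saddle


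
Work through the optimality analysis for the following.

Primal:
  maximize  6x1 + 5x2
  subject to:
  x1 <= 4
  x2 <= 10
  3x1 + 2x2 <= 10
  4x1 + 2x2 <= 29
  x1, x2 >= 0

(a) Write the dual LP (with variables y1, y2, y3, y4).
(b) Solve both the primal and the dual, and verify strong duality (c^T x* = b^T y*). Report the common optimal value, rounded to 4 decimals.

The standard primal-dual pair for 'max c^T x s.t. A x <= b, x >= 0' is:
  Dual:  min b^T y  s.t.  A^T y >= c,  y >= 0.

So the dual LP is:
  minimize  4y1 + 10y2 + 10y3 + 29y4
  subject to:
    y1 + 3y3 + 4y4 >= 6
    y2 + 2y3 + 2y4 >= 5
    y1, y2, y3, y4 >= 0

Solving the primal: x* = (0, 5).
  primal value c^T x* = 25.
Solving the dual: y* = (0, 0, 2.5, 0).
  dual value b^T y* = 25.
Strong duality: c^T x* = b^T y*. Confirmed.

25


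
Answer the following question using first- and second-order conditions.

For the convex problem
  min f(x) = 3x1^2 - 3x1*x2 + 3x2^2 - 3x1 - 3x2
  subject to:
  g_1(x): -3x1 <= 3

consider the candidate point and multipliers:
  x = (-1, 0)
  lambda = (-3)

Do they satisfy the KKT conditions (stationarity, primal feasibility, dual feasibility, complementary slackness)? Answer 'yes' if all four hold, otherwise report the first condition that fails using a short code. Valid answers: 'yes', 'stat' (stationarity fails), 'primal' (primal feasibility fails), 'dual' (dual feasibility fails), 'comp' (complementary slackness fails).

Gradient of f: grad f(x) = Q x + c = (-9, 0)
Constraint values g_i(x) = a_i^T x - b_i:
  g_1((-1, 0)) = 0
Stationarity residual: grad f(x) + sum_i lambda_i a_i = (0, 0)
  -> stationarity OK
Primal feasibility (all g_i <= 0): OK
Dual feasibility (all lambda_i >= 0): FAILS
Complementary slackness (lambda_i * g_i(x) = 0 for all i): OK

Verdict: the first failing condition is dual_feasibility -> dual.

dual


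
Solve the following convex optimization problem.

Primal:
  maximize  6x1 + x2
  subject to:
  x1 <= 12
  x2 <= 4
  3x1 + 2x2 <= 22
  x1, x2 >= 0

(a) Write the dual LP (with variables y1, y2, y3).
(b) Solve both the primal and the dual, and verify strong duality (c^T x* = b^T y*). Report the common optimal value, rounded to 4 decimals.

The standard primal-dual pair for 'max c^T x s.t. A x <= b, x >= 0' is:
  Dual:  min b^T y  s.t.  A^T y >= c,  y >= 0.

So the dual LP is:
  minimize  12y1 + 4y2 + 22y3
  subject to:
    y1 + 3y3 >= 6
    y2 + 2y3 >= 1
    y1, y2, y3 >= 0

Solving the primal: x* = (7.3333, 0).
  primal value c^T x* = 44.
Solving the dual: y* = (0, 0, 2).
  dual value b^T y* = 44.
Strong duality: c^T x* = b^T y*. Confirmed.

44


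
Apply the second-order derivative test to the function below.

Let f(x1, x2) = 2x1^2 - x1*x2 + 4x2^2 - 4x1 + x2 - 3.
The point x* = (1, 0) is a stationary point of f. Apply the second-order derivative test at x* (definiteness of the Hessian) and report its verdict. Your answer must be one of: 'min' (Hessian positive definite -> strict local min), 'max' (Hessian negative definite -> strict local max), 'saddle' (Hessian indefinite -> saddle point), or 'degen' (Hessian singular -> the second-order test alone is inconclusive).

Compute the Hessian H = grad^2 f:
  H = [[4, -1], [-1, 8]]
Verify stationarity: grad f(x*) = H x* + g = (0, 0).
Eigenvalues of H: 3.7639, 8.2361.
Both eigenvalues > 0, so H is positive definite -> x* is a strict local min.

min


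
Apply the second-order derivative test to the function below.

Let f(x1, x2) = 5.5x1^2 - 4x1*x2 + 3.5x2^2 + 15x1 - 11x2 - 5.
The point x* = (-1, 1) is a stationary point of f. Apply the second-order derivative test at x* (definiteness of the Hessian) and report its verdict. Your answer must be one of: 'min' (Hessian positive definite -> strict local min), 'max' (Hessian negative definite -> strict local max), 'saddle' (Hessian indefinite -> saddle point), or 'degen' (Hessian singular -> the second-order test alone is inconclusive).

Compute the Hessian H = grad^2 f:
  H = [[11, -4], [-4, 7]]
Verify stationarity: grad f(x*) = H x* + g = (0, 0).
Eigenvalues of H: 4.5279, 13.4721.
Both eigenvalues > 0, so H is positive definite -> x* is a strict local min.

min


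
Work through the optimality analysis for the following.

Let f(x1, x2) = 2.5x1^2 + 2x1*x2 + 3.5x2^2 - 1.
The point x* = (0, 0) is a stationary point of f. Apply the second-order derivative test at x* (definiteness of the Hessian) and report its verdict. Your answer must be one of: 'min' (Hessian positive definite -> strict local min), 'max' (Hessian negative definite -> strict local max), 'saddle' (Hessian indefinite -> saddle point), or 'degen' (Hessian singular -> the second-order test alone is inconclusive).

Compute the Hessian H = grad^2 f:
  H = [[5, 2], [2, 7]]
Verify stationarity: grad f(x*) = H x* + g = (0, 0).
Eigenvalues of H: 3.7639, 8.2361.
Both eigenvalues > 0, so H is positive definite -> x* is a strict local min.

min


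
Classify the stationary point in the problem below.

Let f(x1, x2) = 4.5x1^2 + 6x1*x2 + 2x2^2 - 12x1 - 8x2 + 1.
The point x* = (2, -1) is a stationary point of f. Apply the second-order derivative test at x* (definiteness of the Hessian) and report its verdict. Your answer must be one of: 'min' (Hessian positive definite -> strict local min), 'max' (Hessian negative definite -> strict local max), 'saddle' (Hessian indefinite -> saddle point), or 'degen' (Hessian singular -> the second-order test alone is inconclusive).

Compute the Hessian H = grad^2 f:
  H = [[9, 6], [6, 4]]
Verify stationarity: grad f(x*) = H x* + g = (0, 0).
Eigenvalues of H: 0, 13.
H has a zero eigenvalue (singular; positive semidefinite but not definite), so H is neither positive definite, negative definite, nor indefinite. The second-order test alone is inconclusive -> degen.
(Indeed, f is constant along the null direction of H through x*, so x* is not a strict local extremum.)

degen


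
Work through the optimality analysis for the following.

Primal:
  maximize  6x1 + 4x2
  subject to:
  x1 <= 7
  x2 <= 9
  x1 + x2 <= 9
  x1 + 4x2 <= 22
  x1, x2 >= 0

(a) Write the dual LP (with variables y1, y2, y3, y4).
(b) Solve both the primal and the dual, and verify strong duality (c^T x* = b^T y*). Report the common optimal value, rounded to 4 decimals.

The standard primal-dual pair for 'max c^T x s.t. A x <= b, x >= 0' is:
  Dual:  min b^T y  s.t.  A^T y >= c,  y >= 0.

So the dual LP is:
  minimize  7y1 + 9y2 + 9y3 + 22y4
  subject to:
    y1 + y3 + y4 >= 6
    y2 + y3 + 4y4 >= 4
    y1, y2, y3, y4 >= 0

Solving the primal: x* = (7, 2).
  primal value c^T x* = 50.
Solving the dual: y* = (2, 0, 4, 0).
  dual value b^T y* = 50.
Strong duality: c^T x* = b^T y*. Confirmed.

50


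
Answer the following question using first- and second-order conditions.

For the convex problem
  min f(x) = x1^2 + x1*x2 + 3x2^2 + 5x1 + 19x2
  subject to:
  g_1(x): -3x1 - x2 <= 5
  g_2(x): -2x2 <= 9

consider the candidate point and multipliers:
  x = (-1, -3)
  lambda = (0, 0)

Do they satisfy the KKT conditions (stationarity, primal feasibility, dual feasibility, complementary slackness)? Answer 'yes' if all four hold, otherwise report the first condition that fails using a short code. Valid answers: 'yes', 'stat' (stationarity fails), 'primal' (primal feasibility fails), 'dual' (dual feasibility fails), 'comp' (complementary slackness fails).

Gradient of f: grad f(x) = Q x + c = (0, 0)
Constraint values g_i(x) = a_i^T x - b_i:
  g_1((-1, -3)) = 1
  g_2((-1, -3)) = -3
Stationarity residual: grad f(x) + sum_i lambda_i a_i = (0, 0)
  -> stationarity OK
Primal feasibility (all g_i <= 0): FAILS
Dual feasibility (all lambda_i >= 0): OK
Complementary slackness (lambda_i * g_i(x) = 0 for all i): OK

Verdict: the first failing condition is primal_feasibility -> primal.

primal


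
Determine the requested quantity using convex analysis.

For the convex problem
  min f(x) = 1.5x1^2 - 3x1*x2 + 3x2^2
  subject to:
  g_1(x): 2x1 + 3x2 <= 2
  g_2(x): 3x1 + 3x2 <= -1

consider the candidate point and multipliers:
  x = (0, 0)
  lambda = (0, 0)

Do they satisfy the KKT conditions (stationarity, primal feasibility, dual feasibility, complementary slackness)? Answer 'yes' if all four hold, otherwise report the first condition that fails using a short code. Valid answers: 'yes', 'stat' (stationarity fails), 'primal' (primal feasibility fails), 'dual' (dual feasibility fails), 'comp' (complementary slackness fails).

Gradient of f: grad f(x) = Q x + c = (0, 0)
Constraint values g_i(x) = a_i^T x - b_i:
  g_1((0, 0)) = -2
  g_2((0, 0)) = 1
Stationarity residual: grad f(x) + sum_i lambda_i a_i = (0, 0)
  -> stationarity OK
Primal feasibility (all g_i <= 0): FAILS
Dual feasibility (all lambda_i >= 0): OK
Complementary slackness (lambda_i * g_i(x) = 0 for all i): OK

Verdict: the first failing condition is primal_feasibility -> primal.

primal


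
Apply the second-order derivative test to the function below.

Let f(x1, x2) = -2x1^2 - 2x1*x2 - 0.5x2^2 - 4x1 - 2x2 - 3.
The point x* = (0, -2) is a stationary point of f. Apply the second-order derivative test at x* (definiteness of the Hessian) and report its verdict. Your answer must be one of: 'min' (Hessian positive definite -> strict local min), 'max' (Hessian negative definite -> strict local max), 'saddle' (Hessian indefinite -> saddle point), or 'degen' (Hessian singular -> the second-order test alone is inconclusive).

Compute the Hessian H = grad^2 f:
  H = [[-4, -2], [-2, -1]]
Verify stationarity: grad f(x*) = H x* + g = (0, 0).
Eigenvalues of H: -5, 0.
H has a zero eigenvalue (singular; negative semidefinite but not definite), so H is neither positive definite, negative definite, nor indefinite. The second-order test alone is inconclusive -> degen.
(Indeed, f is constant along the null direction of H through x*, so x* is not a strict local extremum.)

degen


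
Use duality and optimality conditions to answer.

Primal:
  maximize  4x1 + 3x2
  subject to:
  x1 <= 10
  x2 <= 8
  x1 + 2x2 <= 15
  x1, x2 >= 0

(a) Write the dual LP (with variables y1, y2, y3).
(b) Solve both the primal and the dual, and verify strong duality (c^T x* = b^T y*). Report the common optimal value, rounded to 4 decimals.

The standard primal-dual pair for 'max c^T x s.t. A x <= b, x >= 0' is:
  Dual:  min b^T y  s.t.  A^T y >= c,  y >= 0.

So the dual LP is:
  minimize  10y1 + 8y2 + 15y3
  subject to:
    y1 + y3 >= 4
    y2 + 2y3 >= 3
    y1, y2, y3 >= 0

Solving the primal: x* = (10, 2.5).
  primal value c^T x* = 47.5.
Solving the dual: y* = (2.5, 0, 1.5).
  dual value b^T y* = 47.5.
Strong duality: c^T x* = b^T y*. Confirmed.

47.5


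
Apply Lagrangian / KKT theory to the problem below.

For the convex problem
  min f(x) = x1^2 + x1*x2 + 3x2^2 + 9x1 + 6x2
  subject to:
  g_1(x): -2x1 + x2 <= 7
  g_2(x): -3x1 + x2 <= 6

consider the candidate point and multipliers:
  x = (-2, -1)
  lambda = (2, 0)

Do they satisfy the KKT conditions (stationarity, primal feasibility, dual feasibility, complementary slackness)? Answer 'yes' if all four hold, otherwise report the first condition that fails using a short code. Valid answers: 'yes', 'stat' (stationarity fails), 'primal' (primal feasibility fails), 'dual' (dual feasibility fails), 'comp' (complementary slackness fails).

Gradient of f: grad f(x) = Q x + c = (4, -2)
Constraint values g_i(x) = a_i^T x - b_i:
  g_1((-2, -1)) = -4
  g_2((-2, -1)) = -1
Stationarity residual: grad f(x) + sum_i lambda_i a_i = (0, 0)
  -> stationarity OK
Primal feasibility (all g_i <= 0): OK
Dual feasibility (all lambda_i >= 0): OK
Complementary slackness (lambda_i * g_i(x) = 0 for all i): FAILS

Verdict: the first failing condition is complementary_slackness -> comp.

comp


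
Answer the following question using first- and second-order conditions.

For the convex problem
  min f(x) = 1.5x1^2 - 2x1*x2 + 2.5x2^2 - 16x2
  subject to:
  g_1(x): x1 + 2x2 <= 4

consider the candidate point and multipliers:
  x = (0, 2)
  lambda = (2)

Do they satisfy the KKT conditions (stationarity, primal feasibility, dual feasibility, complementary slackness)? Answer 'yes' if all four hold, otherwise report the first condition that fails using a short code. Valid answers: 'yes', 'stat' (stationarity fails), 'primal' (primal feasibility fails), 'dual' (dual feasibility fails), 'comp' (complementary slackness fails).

Gradient of f: grad f(x) = Q x + c = (-4, -6)
Constraint values g_i(x) = a_i^T x - b_i:
  g_1((0, 2)) = 0
Stationarity residual: grad f(x) + sum_i lambda_i a_i = (-2, -2)
  -> stationarity FAILS
Primal feasibility (all g_i <= 0): OK
Dual feasibility (all lambda_i >= 0): OK
Complementary slackness (lambda_i * g_i(x) = 0 for all i): OK

Verdict: the first failing condition is stationarity -> stat.

stat


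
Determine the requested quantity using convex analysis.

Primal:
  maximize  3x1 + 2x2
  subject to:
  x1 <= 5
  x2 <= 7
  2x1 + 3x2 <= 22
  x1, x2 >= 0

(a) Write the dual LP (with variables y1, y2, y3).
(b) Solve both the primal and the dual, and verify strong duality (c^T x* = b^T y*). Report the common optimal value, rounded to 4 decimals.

The standard primal-dual pair for 'max c^T x s.t. A x <= b, x >= 0' is:
  Dual:  min b^T y  s.t.  A^T y >= c,  y >= 0.

So the dual LP is:
  minimize  5y1 + 7y2 + 22y3
  subject to:
    y1 + 2y3 >= 3
    y2 + 3y3 >= 2
    y1, y2, y3 >= 0

Solving the primal: x* = (5, 4).
  primal value c^T x* = 23.
Solving the dual: y* = (1.6667, 0, 0.6667).
  dual value b^T y* = 23.
Strong duality: c^T x* = b^T y*. Confirmed.

23


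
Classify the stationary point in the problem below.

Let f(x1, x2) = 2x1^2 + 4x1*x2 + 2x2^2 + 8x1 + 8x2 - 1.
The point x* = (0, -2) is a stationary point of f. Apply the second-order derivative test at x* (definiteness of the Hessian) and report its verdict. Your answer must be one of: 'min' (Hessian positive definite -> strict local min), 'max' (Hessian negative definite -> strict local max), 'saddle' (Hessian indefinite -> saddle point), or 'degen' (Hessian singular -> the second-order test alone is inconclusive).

Compute the Hessian H = grad^2 f:
  H = [[4, 4], [4, 4]]
Verify stationarity: grad f(x*) = H x* + g = (0, 0).
Eigenvalues of H: 0, 8.
H has a zero eigenvalue (singular; positive semidefinite but not definite), so H is neither positive definite, negative definite, nor indefinite. The second-order test alone is inconclusive -> degen.
(Indeed, f is constant along the null direction of H through x*, so x* is not a strict local extremum.)

degen


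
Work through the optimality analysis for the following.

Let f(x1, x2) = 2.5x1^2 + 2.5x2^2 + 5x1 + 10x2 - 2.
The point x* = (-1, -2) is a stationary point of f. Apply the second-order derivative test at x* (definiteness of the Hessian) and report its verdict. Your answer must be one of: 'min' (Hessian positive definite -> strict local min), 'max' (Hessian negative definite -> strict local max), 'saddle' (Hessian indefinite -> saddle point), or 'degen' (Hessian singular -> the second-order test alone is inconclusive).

Compute the Hessian H = grad^2 f:
  H = [[5, 0], [0, 5]]
Verify stationarity: grad f(x*) = H x* + g = (0, 0).
Eigenvalues of H: 5, 5.
Both eigenvalues > 0, so H is positive definite -> x* is a strict local min.

min


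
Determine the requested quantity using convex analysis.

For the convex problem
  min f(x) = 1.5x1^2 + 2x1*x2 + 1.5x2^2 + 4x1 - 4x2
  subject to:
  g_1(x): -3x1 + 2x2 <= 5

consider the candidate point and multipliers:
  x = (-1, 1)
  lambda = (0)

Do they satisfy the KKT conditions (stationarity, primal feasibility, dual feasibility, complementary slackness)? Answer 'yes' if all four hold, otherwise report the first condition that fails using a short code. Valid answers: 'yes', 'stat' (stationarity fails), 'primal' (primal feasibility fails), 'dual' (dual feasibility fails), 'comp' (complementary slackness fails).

Gradient of f: grad f(x) = Q x + c = (3, -3)
Constraint values g_i(x) = a_i^T x - b_i:
  g_1((-1, 1)) = 0
Stationarity residual: grad f(x) + sum_i lambda_i a_i = (3, -3)
  -> stationarity FAILS
Primal feasibility (all g_i <= 0): OK
Dual feasibility (all lambda_i >= 0): OK
Complementary slackness (lambda_i * g_i(x) = 0 for all i): OK

Verdict: the first failing condition is stationarity -> stat.

stat


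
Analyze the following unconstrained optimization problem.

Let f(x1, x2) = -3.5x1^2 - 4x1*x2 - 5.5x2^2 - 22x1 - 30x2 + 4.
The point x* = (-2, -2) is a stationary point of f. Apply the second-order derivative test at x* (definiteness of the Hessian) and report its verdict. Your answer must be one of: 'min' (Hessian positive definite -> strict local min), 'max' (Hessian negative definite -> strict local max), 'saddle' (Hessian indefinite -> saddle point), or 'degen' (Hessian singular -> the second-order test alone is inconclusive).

Compute the Hessian H = grad^2 f:
  H = [[-7, -4], [-4, -11]]
Verify stationarity: grad f(x*) = H x* + g = (0, 0).
Eigenvalues of H: -13.4721, -4.5279.
Both eigenvalues < 0, so H is negative definite -> x* is a strict local max.

max


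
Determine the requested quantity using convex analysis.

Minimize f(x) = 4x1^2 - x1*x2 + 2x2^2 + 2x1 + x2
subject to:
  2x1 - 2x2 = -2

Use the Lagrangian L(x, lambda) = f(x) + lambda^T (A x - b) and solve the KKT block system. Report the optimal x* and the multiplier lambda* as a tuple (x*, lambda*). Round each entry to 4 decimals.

Form the Lagrangian:
  L(x, lambda) = (1/2) x^T Q x + c^T x + lambda^T (A x - b)
Stationarity (grad_x L = 0): Q x + c + A^T lambda = 0.
Primal feasibility: A x = b.

This gives the KKT block system:
  [ Q   A^T ] [ x     ]   [-c ]
  [ A    0  ] [ lambda ] = [ b ]

Solving the linear system:
  x*      = (-0.6, 0.4)
  lambda* = (1.6)
  f(x*)   = 1.2

x* = (-0.6, 0.4), lambda* = (1.6)


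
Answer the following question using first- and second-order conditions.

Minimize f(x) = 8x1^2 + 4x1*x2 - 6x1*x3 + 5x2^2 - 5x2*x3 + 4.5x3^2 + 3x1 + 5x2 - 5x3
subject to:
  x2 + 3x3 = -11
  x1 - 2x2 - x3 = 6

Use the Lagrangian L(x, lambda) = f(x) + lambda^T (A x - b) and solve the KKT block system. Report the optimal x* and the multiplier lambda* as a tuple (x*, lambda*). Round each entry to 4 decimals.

Form the Lagrangian:
  L(x, lambda) = (1/2) x^T Q x + c^T x + lambda^T (A x - b)
Stationarity (grad_x L = 0): Q x + c + A^T lambda = 0.
Primal feasibility: A x = b.

This gives the KKT block system:
  [ Q   A^T ] [ x     ]   [-c ]
  [ A    0  ] [ lambda ] = [ b ]

Solving the linear system:
  x*      = (-0.9224, -1.9535, -3.0155)
  lambda* = (6.1058, 1.4795)
  f(x*)   = 30.4147

x* = (-0.9224, -1.9535, -3.0155), lambda* = (6.1058, 1.4795)


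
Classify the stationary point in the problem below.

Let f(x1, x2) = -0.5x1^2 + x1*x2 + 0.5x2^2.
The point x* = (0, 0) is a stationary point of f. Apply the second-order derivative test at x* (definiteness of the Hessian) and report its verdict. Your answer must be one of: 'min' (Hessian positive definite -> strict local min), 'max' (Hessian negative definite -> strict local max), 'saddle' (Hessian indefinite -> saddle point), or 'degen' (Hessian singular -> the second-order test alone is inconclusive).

Compute the Hessian H = grad^2 f:
  H = [[-1, 1], [1, 1]]
Verify stationarity: grad f(x*) = H x* + g = (0, 0).
Eigenvalues of H: -1.4142, 1.4142.
Eigenvalues have mixed signs, so H is indefinite -> x* is a saddle point.

saddle


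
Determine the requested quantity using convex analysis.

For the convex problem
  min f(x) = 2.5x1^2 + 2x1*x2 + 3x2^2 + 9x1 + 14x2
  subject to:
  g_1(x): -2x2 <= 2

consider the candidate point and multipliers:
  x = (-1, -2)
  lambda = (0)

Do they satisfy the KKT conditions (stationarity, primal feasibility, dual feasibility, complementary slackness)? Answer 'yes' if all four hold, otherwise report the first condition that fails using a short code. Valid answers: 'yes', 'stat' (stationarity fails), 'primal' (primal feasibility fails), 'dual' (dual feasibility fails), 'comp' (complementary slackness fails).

Gradient of f: grad f(x) = Q x + c = (0, 0)
Constraint values g_i(x) = a_i^T x - b_i:
  g_1((-1, -2)) = 2
Stationarity residual: grad f(x) + sum_i lambda_i a_i = (0, 0)
  -> stationarity OK
Primal feasibility (all g_i <= 0): FAILS
Dual feasibility (all lambda_i >= 0): OK
Complementary slackness (lambda_i * g_i(x) = 0 for all i): OK

Verdict: the first failing condition is primal_feasibility -> primal.

primal


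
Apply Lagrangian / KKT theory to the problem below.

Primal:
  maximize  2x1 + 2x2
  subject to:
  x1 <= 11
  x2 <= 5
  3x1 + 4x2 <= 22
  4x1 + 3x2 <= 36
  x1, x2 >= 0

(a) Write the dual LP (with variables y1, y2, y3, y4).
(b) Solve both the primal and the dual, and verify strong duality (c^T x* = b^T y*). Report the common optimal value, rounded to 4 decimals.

The standard primal-dual pair for 'max c^T x s.t. A x <= b, x >= 0' is:
  Dual:  min b^T y  s.t.  A^T y >= c,  y >= 0.

So the dual LP is:
  minimize  11y1 + 5y2 + 22y3 + 36y4
  subject to:
    y1 + 3y3 + 4y4 >= 2
    y2 + 4y3 + 3y4 >= 2
    y1, y2, y3, y4 >= 0

Solving the primal: x* = (7.3333, 0).
  primal value c^T x* = 14.6667.
Solving the dual: y* = (0, 0, 0.6667, 0).
  dual value b^T y* = 14.6667.
Strong duality: c^T x* = b^T y*. Confirmed.

14.6667


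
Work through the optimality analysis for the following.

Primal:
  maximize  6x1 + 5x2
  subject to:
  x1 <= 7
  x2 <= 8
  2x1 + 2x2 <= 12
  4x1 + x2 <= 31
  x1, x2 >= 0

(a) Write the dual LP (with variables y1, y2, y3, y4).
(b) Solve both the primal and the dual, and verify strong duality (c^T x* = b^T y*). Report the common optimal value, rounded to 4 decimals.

The standard primal-dual pair for 'max c^T x s.t. A x <= b, x >= 0' is:
  Dual:  min b^T y  s.t.  A^T y >= c,  y >= 0.

So the dual LP is:
  minimize  7y1 + 8y2 + 12y3 + 31y4
  subject to:
    y1 + 2y3 + 4y4 >= 6
    y2 + 2y3 + y4 >= 5
    y1, y2, y3, y4 >= 0

Solving the primal: x* = (6, 0).
  primal value c^T x* = 36.
Solving the dual: y* = (0, 0, 3, 0).
  dual value b^T y* = 36.
Strong duality: c^T x* = b^T y*. Confirmed.

36


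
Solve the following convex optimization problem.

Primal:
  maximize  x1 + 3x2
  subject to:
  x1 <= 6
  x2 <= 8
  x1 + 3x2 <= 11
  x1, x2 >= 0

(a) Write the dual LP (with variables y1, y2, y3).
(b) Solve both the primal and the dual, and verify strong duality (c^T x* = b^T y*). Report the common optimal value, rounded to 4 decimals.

The standard primal-dual pair for 'max c^T x s.t. A x <= b, x >= 0' is:
  Dual:  min b^T y  s.t.  A^T y >= c,  y >= 0.

So the dual LP is:
  minimize  6y1 + 8y2 + 11y3
  subject to:
    y1 + y3 >= 1
    y2 + 3y3 >= 3
    y1, y2, y3 >= 0

Solving the primal: x* = (0, 3.6667).
  primal value c^T x* = 11.
Solving the dual: y* = (0, 0, 1).
  dual value b^T y* = 11.
Strong duality: c^T x* = b^T y*. Confirmed.

11


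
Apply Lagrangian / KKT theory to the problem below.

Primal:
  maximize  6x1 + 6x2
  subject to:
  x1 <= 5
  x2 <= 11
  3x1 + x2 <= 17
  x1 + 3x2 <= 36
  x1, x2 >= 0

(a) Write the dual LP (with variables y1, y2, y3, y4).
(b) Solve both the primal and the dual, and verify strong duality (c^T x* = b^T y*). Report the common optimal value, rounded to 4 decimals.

The standard primal-dual pair for 'max c^T x s.t. A x <= b, x >= 0' is:
  Dual:  min b^T y  s.t.  A^T y >= c,  y >= 0.

So the dual LP is:
  minimize  5y1 + 11y2 + 17y3 + 36y4
  subject to:
    y1 + 3y3 + y4 >= 6
    y2 + y3 + 3y4 >= 6
    y1, y2, y3, y4 >= 0

Solving the primal: x* = (2, 11).
  primal value c^T x* = 78.
Solving the dual: y* = (0, 4, 2, 0).
  dual value b^T y* = 78.
Strong duality: c^T x* = b^T y*. Confirmed.

78


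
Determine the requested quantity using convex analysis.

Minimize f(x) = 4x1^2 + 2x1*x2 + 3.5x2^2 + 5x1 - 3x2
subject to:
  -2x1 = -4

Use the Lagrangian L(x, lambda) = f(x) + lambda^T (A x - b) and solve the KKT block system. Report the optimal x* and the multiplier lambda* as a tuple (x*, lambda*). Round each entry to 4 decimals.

Form the Lagrangian:
  L(x, lambda) = (1/2) x^T Q x + c^T x + lambda^T (A x - b)
Stationarity (grad_x L = 0): Q x + c + A^T lambda = 0.
Primal feasibility: A x = b.

This gives the KKT block system:
  [ Q   A^T ] [ x     ]   [-c ]
  [ A    0  ] [ lambda ] = [ b ]

Solving the linear system:
  x*      = (2, -0.1429)
  lambda* = (10.3571)
  f(x*)   = 25.9286

x* = (2, -0.1429), lambda* = (10.3571)


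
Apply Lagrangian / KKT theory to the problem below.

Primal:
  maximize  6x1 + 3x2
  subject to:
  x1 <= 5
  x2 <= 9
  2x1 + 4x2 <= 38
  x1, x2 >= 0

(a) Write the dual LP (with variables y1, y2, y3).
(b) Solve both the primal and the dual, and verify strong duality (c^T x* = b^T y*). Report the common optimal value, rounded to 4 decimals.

The standard primal-dual pair for 'max c^T x s.t. A x <= b, x >= 0' is:
  Dual:  min b^T y  s.t.  A^T y >= c,  y >= 0.

So the dual LP is:
  minimize  5y1 + 9y2 + 38y3
  subject to:
    y1 + 2y3 >= 6
    y2 + 4y3 >= 3
    y1, y2, y3 >= 0

Solving the primal: x* = (5, 7).
  primal value c^T x* = 51.
Solving the dual: y* = (4.5, 0, 0.75).
  dual value b^T y* = 51.
Strong duality: c^T x* = b^T y*. Confirmed.

51


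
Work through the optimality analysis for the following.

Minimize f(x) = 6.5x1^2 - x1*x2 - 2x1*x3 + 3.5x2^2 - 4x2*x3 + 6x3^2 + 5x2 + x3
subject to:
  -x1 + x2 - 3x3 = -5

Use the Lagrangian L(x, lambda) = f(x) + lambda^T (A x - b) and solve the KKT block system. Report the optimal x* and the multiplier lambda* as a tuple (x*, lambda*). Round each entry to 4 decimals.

Form the Lagrangian:
  L(x, lambda) = (1/2) x^T Q x + c^T x + lambda^T (A x - b)
Stationarity (grad_x L = 0): Q x + c + A^T lambda = 0.
Primal feasibility: A x = b.

This gives the KKT block system:
  [ Q   A^T ] [ x     ]   [-c ]
  [ A    0  ] [ lambda ] = [ b ]

Solving the linear system:
  x*      = (0.5775, -0.7713, 1.2171)
  lambda* = (5.845)
  f(x*)   = 13.2926

x* = (0.5775, -0.7713, 1.2171), lambda* = (5.845)


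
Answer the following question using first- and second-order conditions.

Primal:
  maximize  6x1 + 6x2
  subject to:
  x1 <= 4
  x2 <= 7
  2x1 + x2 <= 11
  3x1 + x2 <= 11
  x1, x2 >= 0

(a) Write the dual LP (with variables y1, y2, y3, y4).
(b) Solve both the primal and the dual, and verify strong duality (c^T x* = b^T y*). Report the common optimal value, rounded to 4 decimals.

The standard primal-dual pair for 'max c^T x s.t. A x <= b, x >= 0' is:
  Dual:  min b^T y  s.t.  A^T y >= c,  y >= 0.

So the dual LP is:
  minimize  4y1 + 7y2 + 11y3 + 11y4
  subject to:
    y1 + 2y3 + 3y4 >= 6
    y2 + y3 + y4 >= 6
    y1, y2, y3, y4 >= 0

Solving the primal: x* = (1.3333, 7).
  primal value c^T x* = 50.
Solving the dual: y* = (0, 4, 0, 2).
  dual value b^T y* = 50.
Strong duality: c^T x* = b^T y*. Confirmed.

50


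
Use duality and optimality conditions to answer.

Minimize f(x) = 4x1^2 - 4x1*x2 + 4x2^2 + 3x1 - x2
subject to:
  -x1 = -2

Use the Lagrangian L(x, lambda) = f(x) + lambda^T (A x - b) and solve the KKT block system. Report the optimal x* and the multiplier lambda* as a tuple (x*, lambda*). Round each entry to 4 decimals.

Form the Lagrangian:
  L(x, lambda) = (1/2) x^T Q x + c^T x + lambda^T (A x - b)
Stationarity (grad_x L = 0): Q x + c + A^T lambda = 0.
Primal feasibility: A x = b.

This gives the KKT block system:
  [ Q   A^T ] [ x     ]   [-c ]
  [ A    0  ] [ lambda ] = [ b ]

Solving the linear system:
  x*      = (2, 1.125)
  lambda* = (14.5)
  f(x*)   = 16.9375

x* = (2, 1.125), lambda* = (14.5)


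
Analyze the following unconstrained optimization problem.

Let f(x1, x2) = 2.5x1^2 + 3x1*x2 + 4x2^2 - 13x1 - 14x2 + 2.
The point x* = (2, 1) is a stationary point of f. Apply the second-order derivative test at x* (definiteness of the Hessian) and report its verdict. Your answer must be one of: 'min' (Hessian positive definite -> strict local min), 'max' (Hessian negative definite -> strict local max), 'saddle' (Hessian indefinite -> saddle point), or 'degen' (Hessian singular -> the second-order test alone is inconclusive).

Compute the Hessian H = grad^2 f:
  H = [[5, 3], [3, 8]]
Verify stationarity: grad f(x*) = H x* + g = (0, 0).
Eigenvalues of H: 3.1459, 9.8541.
Both eigenvalues > 0, so H is positive definite -> x* is a strict local min.

min


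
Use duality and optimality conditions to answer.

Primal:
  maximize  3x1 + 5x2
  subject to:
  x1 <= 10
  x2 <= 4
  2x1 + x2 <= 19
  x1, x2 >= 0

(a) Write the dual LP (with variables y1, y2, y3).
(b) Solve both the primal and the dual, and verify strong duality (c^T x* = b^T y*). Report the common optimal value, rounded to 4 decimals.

The standard primal-dual pair for 'max c^T x s.t. A x <= b, x >= 0' is:
  Dual:  min b^T y  s.t.  A^T y >= c,  y >= 0.

So the dual LP is:
  minimize  10y1 + 4y2 + 19y3
  subject to:
    y1 + 2y3 >= 3
    y2 + y3 >= 5
    y1, y2, y3 >= 0

Solving the primal: x* = (7.5, 4).
  primal value c^T x* = 42.5.
Solving the dual: y* = (0, 3.5, 1.5).
  dual value b^T y* = 42.5.
Strong duality: c^T x* = b^T y*. Confirmed.

42.5


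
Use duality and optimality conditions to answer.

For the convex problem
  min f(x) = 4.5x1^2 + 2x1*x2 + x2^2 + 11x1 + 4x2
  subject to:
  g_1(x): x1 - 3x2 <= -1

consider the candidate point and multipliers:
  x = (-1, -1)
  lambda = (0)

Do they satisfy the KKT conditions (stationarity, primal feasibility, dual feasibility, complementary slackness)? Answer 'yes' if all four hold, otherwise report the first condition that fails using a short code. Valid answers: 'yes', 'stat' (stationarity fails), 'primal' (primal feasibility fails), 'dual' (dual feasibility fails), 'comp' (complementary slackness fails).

Gradient of f: grad f(x) = Q x + c = (0, 0)
Constraint values g_i(x) = a_i^T x - b_i:
  g_1((-1, -1)) = 3
Stationarity residual: grad f(x) + sum_i lambda_i a_i = (0, 0)
  -> stationarity OK
Primal feasibility (all g_i <= 0): FAILS
Dual feasibility (all lambda_i >= 0): OK
Complementary slackness (lambda_i * g_i(x) = 0 for all i): OK

Verdict: the first failing condition is primal_feasibility -> primal.

primal


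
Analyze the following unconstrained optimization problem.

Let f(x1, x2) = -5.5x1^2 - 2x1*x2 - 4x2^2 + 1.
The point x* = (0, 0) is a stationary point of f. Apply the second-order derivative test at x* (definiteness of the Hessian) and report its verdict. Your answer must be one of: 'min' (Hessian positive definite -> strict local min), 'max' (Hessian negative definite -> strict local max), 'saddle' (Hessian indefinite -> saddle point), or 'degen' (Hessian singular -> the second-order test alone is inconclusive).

Compute the Hessian H = grad^2 f:
  H = [[-11, -2], [-2, -8]]
Verify stationarity: grad f(x*) = H x* + g = (0, 0).
Eigenvalues of H: -12, -7.
Both eigenvalues < 0, so H is negative definite -> x* is a strict local max.

max


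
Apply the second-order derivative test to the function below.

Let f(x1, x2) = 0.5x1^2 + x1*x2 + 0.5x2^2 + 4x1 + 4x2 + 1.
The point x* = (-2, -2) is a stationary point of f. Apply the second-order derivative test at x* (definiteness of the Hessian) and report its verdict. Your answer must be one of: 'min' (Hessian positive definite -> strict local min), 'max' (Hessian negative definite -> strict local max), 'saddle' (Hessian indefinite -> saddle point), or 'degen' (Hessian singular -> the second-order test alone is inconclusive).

Compute the Hessian H = grad^2 f:
  H = [[1, 1], [1, 1]]
Verify stationarity: grad f(x*) = H x* + g = (0, 0).
Eigenvalues of H: 0, 2.
H has a zero eigenvalue (singular; positive semidefinite but not definite), so H is neither positive definite, negative definite, nor indefinite. The second-order test alone is inconclusive -> degen.
(Indeed, f is constant along the null direction of H through x*, so x* is not a strict local extremum.)

degen
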